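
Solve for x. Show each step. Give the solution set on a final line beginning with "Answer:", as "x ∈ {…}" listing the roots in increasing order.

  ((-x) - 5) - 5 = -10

Step 1. [((-x) - 5) - 5 = -10] add 5: x sits inside (… - 5) ⇒ sub: (-x) - 5 = -5.
Step 2. [(-x) - 5 = -5] add 5: x sits inside (… - 5) ⇒ sub: -x = 0.
Step 3. [-x = 0] leading − — multiply by −1, so neg: x = 0.

Answer: x ∈ {0}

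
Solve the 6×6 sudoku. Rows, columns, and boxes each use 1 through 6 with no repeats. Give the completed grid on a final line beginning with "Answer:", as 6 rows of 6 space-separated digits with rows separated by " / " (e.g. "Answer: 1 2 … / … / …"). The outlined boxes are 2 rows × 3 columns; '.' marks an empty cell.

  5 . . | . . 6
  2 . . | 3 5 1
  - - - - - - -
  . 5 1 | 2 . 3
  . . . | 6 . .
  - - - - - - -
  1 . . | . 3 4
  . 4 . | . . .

Step 1. [r6c5∈{1,2,6}] 6 has one home in col 5: r6c5 ⇒ r6c5=6.
Step 2. [r3c5∈{4}] r3c5 has the single candidate 4. So r3c5=4.
Step 3. [r5c4∈{5}] only 5 remains possible at r5c4. So r5c4=5.
Step 4. [r2c3∈{4,6}] r2c3 is the only open cell in row 2 admitting 4, so r2c3=4.
Step 5. [r1c3∈{3}] r1c3's peers cover all but 3, so r1c3=3.
Step 6. [r4c3∈{2}] only 2 remains possible at r4c3. So r4c3=2.
Step 7. [r5c3∈{6}] only 6 remains possible at r5c3. So r5c3=6.
Step 8. [r4c1∈{3,4}] 4 has one home in row 4: r4c1 ⇒ r4c1=4.
Step 9. [r6c4∈{1}] r6c4's peers cover all but 1, so r6c4=1.
Step 10. [r3c1∈{6}] r3c1's peers cover all but 6 ⇒ r3c1=6.
Step 11. [r5c2∈{2}] nothing but 2 survives at r5c2 ⇒ r5c2=2.
Step 12. [r6c3∈{5}] only 5 remains possible at r6c3 ⇒ r6c3=5.
Step 13. [r1c4∈{4}] only 4 remains possible at r1c4 ⇒ r1c4=4.
Step 14. [r6c1∈{3}] r6c1 has the single candidate 3. So r6c1=3.
Step 15. [r6c6∈{2}] r6c6 is down to just 2, so r6c6=2.
Step 16. [r4c2∈{3}] nothing but 3 survives at r4c2, so r4c2=3.
Step 17. [r1c5∈{2}] nothing but 2 survives at r1c5. So r1c5=2.
Step 18. [r1c2∈{1}] nothing but 1 survives at r1c2, so r1c2=1.
Step 19. [r4c6∈{5}] r4c6 is down to just 5 ⇒ r4c6=5.
Step 20. [r2c2∈{6}] r2c2's peers cover all but 6 ⇒ r2c2=6.
Step 21. [r4c5∈{1}] r4c5's peers cover all but 1 ⇒ r4c5=1.

Answer: 5 1 3 4 2 6 / 2 6 4 3 5 1 / 6 5 1 2 4 3 / 4 3 2 6 1 5 / 1 2 6 5 3 4 / 3 4 5 1 6 2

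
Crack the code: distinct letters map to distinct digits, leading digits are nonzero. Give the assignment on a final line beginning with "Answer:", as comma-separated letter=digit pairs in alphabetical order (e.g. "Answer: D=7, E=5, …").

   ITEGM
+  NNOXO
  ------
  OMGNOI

Step 1. [col 1: M + O ≡ I (mod 10)] I=3 is one option consistent with column 1 (M + O ≡ I (mod 10), carry-in 0) — take it ⇒ I=3.
Step 2. [col 1: M + O ≡ I (mod 10)] column 1 (M + O ≡ I (mod 10), carry-in 0) doesn't pin M yet; pick M=2 and continue, so M=2.
Step 3. [col 1: M + O ≡ I (mod 10)] column 1: given M=2, I=3, carry-in 0, and digits 2,3 already taken and all letters distinct, M+O≡I (mod 10) forces O=1 ⇒ O=1.
Step 4. [col 2: G + X ≡ O (mod 10)] X=4 is one option consistent with column 2 (G + X ≡ O (mod 10), carry-in 0) — take it ⇒ X=4.
Step 5. [col 2: G + X ≡ O (mod 10)] from column 2 (X=4, O=1, carry-in 0, digits 1,2,3,4 already taken and all letters distinct): G must equal 7 ⇒ G=7.
Step 6. [col 3: E + O ≡ N (mod 10)] no forcing yet in column 3 (carry-in 1); N=8 is free and consistent — try it ⇒ N=8.
Step 7. [col 3: E + O ≡ N (mod 10)] column 3: given O=1, N=8, carry-in 1, and digits 1,2,3,4,7,8 already taken and all letters distinct, E+O≡N (mod 10) forces E=6. So E=6.
Step 8. [col 4: T + N ≡ G (mod 10)] column 4 reads T+N+carry(0)=G with N=8, G=7; with digits 1,2,3,4,6,7,8 already taken and all letters distinct, the only value for T is 9 ⇒ T=9.

Answer: E=6, G=7, I=3, M=2, N=8, O=1, T=9, X=4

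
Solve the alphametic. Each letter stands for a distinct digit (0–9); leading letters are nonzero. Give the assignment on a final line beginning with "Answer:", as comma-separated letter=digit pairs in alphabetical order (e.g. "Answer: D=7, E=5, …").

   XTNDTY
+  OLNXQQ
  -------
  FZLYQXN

Step 1. [col 1: Y + Q ≡ N (mod 10)] Y=5 is one option consistent with column 1 (Y + Q ≡ N (mod 10), carry-in 0) — take it ⇒ Y=5.
Step 2. [col 1: Y + Q ≡ N (mod 10)] no forcing yet in column 1 (carry-in 0); Q=7 is free and consistent — try it, so Q=7.
Step 3. [col 1: Y + Q ≡ N (mod 10)] column 1: given Y=5, Q=7, carry-in 0, and digits 5,7 already taken and all letters distinct, Y+Q≡N (mod 10) forces N=2, so N=2.
Step 4. [F] F is the leading digit of a 7-digit sum of two 6-digit numbers; the final carry is exactly 1. So F=1.
Step 5. [col 2: T + Q ≡ X (mod 10)] column 2 (T + Q ≡ X (mod 10), carry-in 1) doesn't pin X yet; pick X=8 and continue ⇒ X=8.
Step 6. [col 2: T + Q ≡ X (mod 10)] in column 2 we have T+Q≡X with carry-in 1; given Q=7, X=8 and digits 1,2,5,7,8 already taken and all letters distinct, that pins T to 0, so T=0.
Step 7. [col 3: D + X ≡ Q (mod 10)] column 3 reads D+X+carry(0)=Q with X=8, Q=7; with digits 0,1,2,5,7,8 already taken and all letters distinct, the only value for D is 9. So D=9.
Step 8. [col 5: T + L ≡ L (mod 10)] no forcing yet in column 5 (carry-in 0); L=3 is free and consistent — try it, so L=3.
Step 9. [col 6: X + O ≡ Z (mod 10)] column 6 reads X+O+carry(0)=Z with X=8; with digits 0,1,2,3,5,7,8,9 already taken and all letters distinct, the only value for Z is 4. So Z=4.
Step 10. [col 6: X + O ≡ Z (mod 10)] in column 6 we have X+O≡Z with carry-in 0; given X=8, Z=4 and digits 0,1,2,3,4,5,7,8,9 already taken and all letters distinct, that pins O to 6 ⇒ O=6.

Answer: D=9, F=1, L=3, N=2, O=6, Q=7, T=0, X=8, Y=5, Z=4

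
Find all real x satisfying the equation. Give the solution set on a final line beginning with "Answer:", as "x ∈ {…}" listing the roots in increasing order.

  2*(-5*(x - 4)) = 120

Step 1. [2*(-5*(x - 4)) = 120] leading coefficient 2: divide by 2 ⇒ div: -5*(x - 4) = 60.
Step 2. [-5*(x - 4) = 60] divide by the outer -5. So div: x - 4 = -12.
Step 3. [x - 4 = -12] the outer -4 inverts by adding 4 ⇒ sub: x = -8.

Answer: x ∈ {-8}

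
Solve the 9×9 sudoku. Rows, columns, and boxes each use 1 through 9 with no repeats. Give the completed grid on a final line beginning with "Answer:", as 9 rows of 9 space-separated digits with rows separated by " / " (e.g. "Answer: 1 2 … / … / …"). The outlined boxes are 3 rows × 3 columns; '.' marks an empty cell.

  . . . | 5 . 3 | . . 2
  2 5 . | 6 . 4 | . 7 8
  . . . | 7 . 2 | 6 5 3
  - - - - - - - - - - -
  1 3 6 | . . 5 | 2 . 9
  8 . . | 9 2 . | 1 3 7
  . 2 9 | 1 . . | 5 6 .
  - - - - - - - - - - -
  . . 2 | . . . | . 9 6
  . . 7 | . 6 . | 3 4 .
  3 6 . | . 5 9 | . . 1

Step 1. [r1c2∈{1,4,7,8,9}] r1c2 is the only open cell in col 2 admitting 7. So r1c2=7.
Step 2. [r4c5∈{4,7,8}] row 4 places 7 nowhere but r4c5, so r4c5=7.
Step 3. [r5c2∈{4}] r5c2's peers cover all but 4 ⇒ r5c2=4.
Step 4. [r4c4∈{4,8}] across row 4, 4 lands solely at r4c4, so r4c4=4.
Step 5. [r7c5∈{1,3,4,8}] 4 has one home in col 5: r7c5 ⇒ r7c5=4.
Step 6. [r1c7∈{4,9}] col 7 places 4 nowhere but r1c7. So r1c7=4.
Step 7. [r6c6∈{8}] nothing but 8 survives at r6c6, so r6c6=8.
Step 8. [r9c7∈{7,8}] 7 has one home in row 9: r9c7 ⇒ r9c7=7.
Step 9. [r7c7∈{8}] r7c7 has the single candidate 8, so r7c7=8.
Step 10. [r7c2∈{1}] r7c2's peers cover all but 1 ⇒ r7c2=1.
Step 11. [r3c1∈{4,9}] r3c1 is the only open cell in col 1 admitting 4 ⇒ r3c1=4.
Step 12. [r1c8∈{1}] r1c8's peers cover all but 1 ⇒ r1c8=1.
Step 13. [r1c3∈{8}] only 8 remains possible at r1c3. So r1c3=8.
Step 14. [r3c2∈{9}] nothing but 9 survives at r3c2, so r3c2=9.
Step 15. [r8c4∈{2,8}] r8c4 is the only open cell in row 8 admitting 2, so r8c4=2.
Step 16. [r3c3∈{1}] r3c3 has the single candidate 1, so r3c3=1.
Step 17. [r2c7∈{9}] only 9 remains possible at r2c7 ⇒ r2c7=9.
Step 18. [r7c1∈{5}] only 5 remains possible at r7c1, so r7c1=5.
Step 19. [r4c8∈{8}] nothing but 8 survives at r4c8 ⇒ r4c8=8.
Step 20. [r6c1∈{7}] only 7 remains possible at r6c1, so r6c1=7.
Step 21. [r5c3∈{5}] only 5 remains possible at r5c3 ⇒ r5c3=5.
Step 22. [r1c5∈{9}] r1c5 is down to just 9. So r1c5=9.
Step 23. [r7c4∈{3}] nothing but 3 survives at r7c4, so r7c4=3.
Step 24. [r9c8∈{2}] r9c8's peers cover all but 2, so r9c8=2.
Step 25. [r7c6∈{7}] only 7 remains possible at r7c6. So r7c6=7.
Step 26. [r8c9∈{5}] r8c9 has the single candidate 5. So r8c9=5.
Step 27. [r8c2∈{8}] r8c2 is down to just 8. So r8c2=8.
Step 28. [r6c5∈{3}] r6c5's peers cover all but 3 ⇒ r6c5=3.
Step 29. [r2c5∈{1}] only 1 remains possible at r2c5. So r2c5=1.
Step 30. [r9c3∈{4}] r9c3's peers cover all but 4. So r9c3=4.
Step 31. [r3c5∈{8}] r3c5 is down to just 8. So r3c5=8.
Step 32. [r1c1∈{6}] r1c1 is down to just 6, so r1c1=6.
Step 33. [r8c6∈{1}] nothing but 1 survives at r8c6, so r8c6=1.
Step 34. [r6c9∈{4}] r6c9 has the single candidate 4 ⇒ r6c9=4.
Step 35. [r9c4∈{8}] r9c4 has the single candidate 8. So r9c4=8.
Step 36. [r2c3∈{3}] nothing but 3 survives at r2c3. So r2c3=3.
Step 37. [r5c6∈{6}] r5c6 has the single candidate 6. So r5c6=6.
Step 38. [r8c1∈{9}] nothing but 9 survives at r8c1. So r8c1=9.

Answer: 6 7 8 5 9 3 4 1 2 / 2 5 3 6 1 4 9 7 8 / 4 9 1 7 8 2 6 5 3 / 1 3 6 4 7 5 2 8 9 / 8 4 5 9 2 6 1 3 7 / 7 2 9 1 3 8 5 6 4 / 5 1 2 3 4 7 8 9 6 / 9 8 7 2 6 1 3 4 5 / 3 6 4 8 5 9 7 2 1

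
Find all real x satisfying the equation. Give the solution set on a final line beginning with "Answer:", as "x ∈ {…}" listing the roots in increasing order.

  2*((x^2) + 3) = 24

Step 1. [2*((x^2) + 3) = 24] leading coefficient 2: divide by 2. So div: (x^2) + 3 = 12.
Step 2. [(x^2) + 3 = 12] +3 is outermost — subtract 3 both sides. So sub: x^2 = 9.
Step 3. [x^2 = 9] LHS squared, RHS 9 ≥ 0: apply √ (±), so sqrt: x = 3 or -3.

Answer: x ∈ {-3, 3}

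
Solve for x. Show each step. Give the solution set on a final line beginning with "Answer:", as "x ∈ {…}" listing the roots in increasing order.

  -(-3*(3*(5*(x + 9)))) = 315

Step 1. [-(-3*(3*(5*(x + 9)))) = 315] leading − — multiply by −1 ⇒ neg: -3*(3*(5*(x + 9))) = -315.
Step 2. [-3*(3*(5*(x + 9))) = -315] -3·(inner) — divide through by -3. So div: 3*(5*(x + 9)) = 105.
Step 3. [3*(5*(x + 9)) = 105] 3·(inner) — divide through by 3, so div: 5*(x + 9) = 35.
Step 4. [5*(x + 9) = 35] leading coefficient 5: divide by 5. So div: x + 9 = 7.
Step 5. [x + 9 = 7] +9 is outermost — subtract 9 both sides ⇒ sub: x = -2.

Answer: x ∈ {-2}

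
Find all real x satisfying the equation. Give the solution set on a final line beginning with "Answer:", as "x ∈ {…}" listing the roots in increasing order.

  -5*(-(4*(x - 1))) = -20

Step 1. [-5*(-(4*(x - 1))) = -20] -5 out front; divide by -5, so div: -(4*(x - 1)) = 4.
Step 2. [-(4*(x - 1)) = 4] LHS negated; negate both sides. So neg: 4*(x - 1) = -4.
Step 3. [4*(x - 1) = -4] 4 out front; divide by 4, so div: x - 1 = -1.
Step 4. [x - 1 = -1] the outer -1 inverts by adding 1. So sub: x = 0.

Answer: x ∈ {0}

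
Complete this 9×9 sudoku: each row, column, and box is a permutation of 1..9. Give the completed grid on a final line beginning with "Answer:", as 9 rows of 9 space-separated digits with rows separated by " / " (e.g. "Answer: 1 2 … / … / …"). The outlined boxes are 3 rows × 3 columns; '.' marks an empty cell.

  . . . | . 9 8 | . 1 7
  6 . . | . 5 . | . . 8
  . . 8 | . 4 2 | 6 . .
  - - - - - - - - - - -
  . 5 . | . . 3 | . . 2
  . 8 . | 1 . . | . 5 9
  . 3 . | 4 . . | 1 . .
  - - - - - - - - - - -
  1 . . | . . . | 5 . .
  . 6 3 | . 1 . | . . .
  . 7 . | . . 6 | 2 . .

Step 1. [r5c6∈{7}] nothing but 7 survives at r5c6, so r5c6=7.
Step 2. [r8c9∈{4}] nothing but 4 survives at r8c9, so r8c9=4.
Step 3. [r7c5∈{2,3,7,8}] across col 5, 7 lands solely at r7c5 ⇒ r7c5=7.
Step 4. [r9c5∈{3,8}] 3 has one home in col 5: r9c5. So r9c5=3.
Step 5. [r4c3∈{1,4,6,7,9}] r4c3 is the only open cell in row 4 admitting 1. So r4c3=1.
Step 6. [r6c9∈{6}] r6c9 has the single candidate 6, so r6c9=6.
Step 7. [r2c8∈{2,3,4,9}] 2 has one home in col 8: r2c8. So r2c8=2.
Step 8. [r4c8∈{4,7,8}] col 8 places 4 nowhere but r4c8. So r4c8=4.
Step 9. [r5c3∈{2,4,6}] col 3 places 6 nowhere but r5c3, so r5c3=6.
Step 10. [r7c6∈{4,9}] r7c6 is the only open cell in col 6 admitting 4. So r7c6=4.
Step 11. [r7c8∈{3,6,8,9}] 6 has one home in row 7: r7c8 ⇒ r7c8=6.
Step 12. [r3c8∈{3,9}] across col 8, 3 lands solely at r3c8. So r3c8=3.
Step 13. [r7c4∈{2,8,9}] 8 has one home in row 7: r7c4, so r7c4=8.
Step 14. [r2c7∈{4,9}] across box 3, 9 lands solely at r2c7, so r2c7=9.
Step 15. [r1c1∈{2,3,4,5}] in col 1, 3 fits only at r1c1. So r1c1=3.
Step 16. [r1c3∈{2,4,5}] 5 has one home in row 1: r1c3 ⇒ r1c3=5.
Step 17. [r8c4∈{2,5,9}] r8c4 is the only open cell in col 4 admitting 2. So r8c4=2.
Step 18. [r9c4∈{5,9}] col 4 places 5 nowhere but r9c4 ⇒ r9c4=5.
Step 19. [r8c6∈{9}] nothing but 9 survives at r8c6. So r8c6=9.
Step 20. [r9c8∈{8,9}] across col 8, 9 lands solely at r9c8, so r9c8=9.
Step 21. [r5c1∈{2,4}] across row 5, 4 lands solely at r5c1. So r5c1=4.
Step 22. [r6c1∈{2,7,9}] col 1 places 2 nowhere but r6c1 ⇒ r6c1=2.
Step 23. [r6c3∈{7,9}] row 6 places 9 nowhere but r6c3, so r6c3=9.
Step 24. [r6c8∈{7,8}] in row 6, 7 fits only at r6c8, so r6c8=7.
Step 25. [r2c3∈{4,7}] col 3 places 7 nowhere but r2c3, so r2c3=7.
Step 26. [r1c2∈{2,4}] across row 1, 2 lands solely at r1c2, so r1c2=2.
Step 27. [r8c8∈{8}] r8c8 is down to just 8. So r8c8=8.
Step 28. [r4c5∈{6,8}] 6 has one home in col 5: r4c5, so r4c5=6.
Step 29. [r3c2∈{1,9}] 1 has one home in row 3: r3c2 ⇒ r3c2=1.
Step 30. [r7c2∈{9}] nothing but 9 survives at r7c2, so r7c2=9.
Step 31. [r9c9∈{1}] r9c9 is down to just 1 ⇒ r9c9=1.
Step 32. [r4c4∈{9}] r4c4 has the single candidate 9 ⇒ r4c4=9.
Step 33. [r8c7∈{7}] r8c7 is down to just 7 ⇒ r8c7=7.
Step 34. [r7c9∈{3}] only 3 remains possible at r7c9. So r7c9=3.
Step 35. [r9c3∈{4}] r9c3 has the single candidate 4. So r9c3=4.
Step 36. [r1c4∈{6}] only 6 remains possible at r1c4, so r1c4=6.
Step 37. [r1c7∈{4}] nothing but 4 survives at r1c7 ⇒ r1c7=4.
Step 38. [r5c5∈{2}] only 2 remains possible at r5c5. So r5c5=2.
Step 39. [r6c5∈{8}] r6c5 has the single candidate 8. So r6c5=8.
Step 40. [r2c2∈{4}] only 4 remains possible at r2c2 ⇒ r2c2=4.
Step 41. [r6c6∈{5}] r6c6 has the single candidate 5, so r6c6=5.
Step 42. [r9c1∈{8}] nothing but 8 survives at r9c1. So r9c1=8.
Step 43. [r4c7∈{8}] r4c7 is down to just 8 ⇒ r4c7=8.
Step 44. [r3c9∈{5}] nothing but 5 survives at r3c9. So r3c9=5.
Step 45. [r2c6∈{1}] r2c6's peers cover all but 1 ⇒ r2c6=1.
Step 46. [r7c3∈{2}] nothing but 2 survives at r7c3. So r7c3=2.
Step 47. [r5c7∈{3}] r5c7 is down to just 3 ⇒ r5c7=3.
Step 48. [r3c1∈{9}] r3c1's peers cover all but 9 ⇒ r3c1=9.
Step 49. [r4c1∈{7}] r4c1 is down to just 7. So r4c1=7.
Step 50. [r2c4∈{3}] nothing but 3 survives at r2c4 ⇒ r2c4=3.
Step 51. [r8c1∈{5}] only 5 remains possible at r8c1, so r8c1=5.
Step 52. [r3c4∈{7}] r3c4's peers cover all but 7. So r3c4=7.

Answer: 3 2 5 6 9 8 4 1 7 / 6 4 7 3 5 1 9 2 8 / 9 1 8 7 4 2 6 3 5 / 7 5 1 9 6 3 8 4 2 / 4 8 6 1 2 7 3 5 9 / 2 3 9 4 8 5 1 7 6 / 1 9 2 8 7 4 5 6 3 / 5 6 3 2 1 9 7 8 4 / 8 7 4 5 3 6 2 9 1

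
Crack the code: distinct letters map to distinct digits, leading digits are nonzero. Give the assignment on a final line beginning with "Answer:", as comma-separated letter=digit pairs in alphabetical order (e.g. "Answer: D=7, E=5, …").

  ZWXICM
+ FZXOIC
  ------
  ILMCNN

Step 1. [col 1: M + C ≡ N (mod 10)] C=5 is one option consistent with column 1 (M + C ≡ N (mod 10), carry-in 0) — take it, so C=5.
Step 2. [col 1: M + C ≡ N (mod 10)] N=2 is one option consistent with column 1 (M + C ≡ N (mod 10), carry-in 0) — take it. So N=2.
Step 3. [col 1: M + C ≡ N (mod 10)] in column 1 we have M+C≡N with carry-in 0; given C=5, N=2 and digits 2,5 already taken and all letters distinct, that pins M to 7. So M=7.
Step 4. [col 2: C + I ≡ N (mod 10)] column 2 reads C+I+carry(1)=N with C=5, N=2; with digits 2,5,7 already taken and all letters distinct, the only value for I is 6. So I=6.
Step 5. [col 3: I + O ≡ C (mod 10)] column 3: given I=6, C=5, carry-in 1, and digits 2,5,6,7 already taken and all letters distinct, I+O≡C (mod 10) forces O=8. So O=8.
Step 6. [col 4: X + X ≡ M (mod 10)] from column 4 (M=7, carry-in 1, digits 2,5,6,7,8 already taken and all letters distinct): X must equal 3, so X=3.
Step 7. [col 5: W + Z ≡ L (mod 10)] in column 5 we have W+Z≡L with carry-in 0; given nothing yet and digits 2,3,5,6,7,8 already taken and all letters distinct, that pins L to 0 ⇒ L=0.
Step 8. [col 5: W + Z ≡ L (mod 10)] several values work for Z in column 5 (W + Z ≡ L (mod 10), carry-in 0); try Z=1, so Z=1.
Step 9. [col 5: W + Z ≡ L (mod 10)] from column 5 (Z=1, L=0, carry-in 0, digits 0,1,2,3,5,6,7,8 already taken and all letters distinct): W must equal 9 ⇒ W=9.
Step 10. [col 6: Z + F ≡ I (mod 10)] from column 6 (Z=1, I=6, carry-in 1, digits 0,1,2,3,5,6,7,8,9 already taken and all letters distinct): F must equal 4 ⇒ F=4.

Answer: C=5, F=4, I=6, L=0, M=7, N=2, O=8, W=9, X=3, Z=1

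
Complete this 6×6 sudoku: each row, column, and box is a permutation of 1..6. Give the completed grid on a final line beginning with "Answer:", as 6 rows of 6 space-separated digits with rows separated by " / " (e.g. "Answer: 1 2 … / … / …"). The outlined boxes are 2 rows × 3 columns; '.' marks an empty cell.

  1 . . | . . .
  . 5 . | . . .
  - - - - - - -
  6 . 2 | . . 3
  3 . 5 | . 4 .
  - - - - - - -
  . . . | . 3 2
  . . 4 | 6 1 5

Step 1. [r2c1∈{2,4}] 4 has one home in col 1: r2c1. So r2c1=4.
Step 2. [r1c2∈{2,3,6}] box 1 places 2 nowhere but r1c2. So r1c2=2.
Step 3. [r4c2∈{1}] r4c2's peers cover all but 1 ⇒ r4c2=1.
Step 4. [r3c5∈{5}] r3c5 has the single candidate 5, so r3c5=5.
Step 5. [r1c5∈{6}] nothing but 6 survives at r1c5. So r1c5=6.
Step 6. [r1c3∈{3}] only 3 remains possible at r1c3. So r1c3=3.
Step 7. [r2c4∈{1,2,3}] row 2 places 3 nowhere but r2c4 ⇒ r2c4=3.
Step 8. [r5c2∈{6}] r5c2's peers cover all but 6, so r5c2=6.
Step 9. [r1c4∈{4,5}] r1c4 is the only open cell in row 1 admitting 5, so r1c4=5.
Step 10. [r3c4∈{1}] nothing but 1 survives at r3c4. So r3c4=1.
Step 11. [r2c5∈{2}] only 2 remains possible at r2c5 ⇒ r2c5=2.
Step 12. [r5c4∈{4}] r5c4 has the single candidate 4, so r5c4=4.
Step 13. [r2c3∈{6}] r2c3 is down to just 6. So r2c3=6.
Step 14. [r4c6∈{6}] only 6 remains possible at r4c6 ⇒ r4c6=6.
Step 15. [r6c1∈{2}] only 2 remains possible at r6c1, so r6c1=2.
Step 16. [r1c6∈{4}] r1c6 has the single candidate 4, so r1c6=4.
Step 17. [r2c6∈{1}] only 1 remains possible at r2c6 ⇒ r2c6=1.
Step 18. [r6c2∈{3}] nothing but 3 survives at r6c2. So r6c2=3.
Step 19. [r5c1∈{5}] only 5 remains possible at r5c1 ⇒ r5c1=5.
Step 20. [r5c3∈{1}] nothing but 1 survives at r5c3, so r5c3=1.
Step 21. [r3c2∈{4}] r3c2 has the single candidate 4. So r3c2=4.
Step 22. [r4c4∈{2}] r4c4 is down to just 2, so r4c4=2.

Answer: 1 2 3 5 6 4 / 4 5 6 3 2 1 / 6 4 2 1 5 3 / 3 1 5 2 4 6 / 5 6 1 4 3 2 / 2 3 4 6 1 5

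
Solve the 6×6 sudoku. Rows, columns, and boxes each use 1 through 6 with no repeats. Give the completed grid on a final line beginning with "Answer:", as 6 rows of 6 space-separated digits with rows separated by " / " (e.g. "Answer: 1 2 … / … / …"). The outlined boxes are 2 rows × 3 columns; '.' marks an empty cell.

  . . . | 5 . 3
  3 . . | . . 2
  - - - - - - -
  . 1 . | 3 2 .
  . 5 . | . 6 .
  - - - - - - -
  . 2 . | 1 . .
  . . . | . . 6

Step 1. [r4c4∈{4}] r4c4 is down to just 4, so r4c4=4.
Step 2. [r2c3∈{1,4,5,6}] 5 has one home in row 2: r2c3, so r2c3=5.
Step 3. [r5c6∈{4,5}] col 6 places 4 nowhere but r5c6, so r5c6=4.
Step 4. [r6c2∈{3,4}] across col 2, 3 lands solely at r6c2. So r6c2=3.
Step 5. [r5c3∈{6}] only 6 remains possible at r5c3. So r5c3=6.
Step 6. [r3c3∈{4}] r3c3 has the single candidate 4. So r3c3=4.
Step 7. [r6c1∈{1,4,5}] r6c1 is the only open cell in row 6 admitting 4, so r6c1=4.
Step 8. [r1c1∈{1,2,6}] col 1 places 1 nowhere but r1c1, so r1c1=1.
Step 9. [r1c5∈{4}] nothing but 4 survives at r1c5. So r1c5=4.
Step 10. [r2c2∈{4,6}] r2c2 is the only open cell in row 2 admitting 4, so r2c2=4.
Step 11. [r4c1∈{2}] r4c1 is down to just 2. So r4c1=2.
Step 12. [r5c5∈{3,5}] across row 5, 3 lands solely at r5c5. So r5c5=3.
Step 13. [r6c5∈{5}] only 5 remains possible at r6c5. So r6c5=5.
Step 14. [r4c3∈{3}] r4c3 has the single candidate 3, so r4c3=3.
Step 15. [r1c3∈{2}] r1c3's peers cover all but 2. So r1c3=2.
Step 16. [r1c2∈{6}] r1c2's peers cover all but 6 ⇒ r1c2=6.
Step 17. [r6c4∈{2}] r6c4 has the single candidate 2, so r6c4=2.
Step 18. [r4c6∈{1}] r4c6 is down to just 1. So r4c6=1.
Step 19. [r3c6∈{5}] r3c6 has the single candidate 5. So r3c6=5.
Step 20. [r2c4∈{6}] r2c4 is down to just 6. So r2c4=6.
Step 21. [r6c3∈{1}] only 1 remains possible at r6c3. So r6c3=1.
Step 22. [r2c5∈{1}] nothing but 1 survives at r2c5. So r2c5=1.
Step 23. [r5c1∈{5}] r5c1 has the single candidate 5, so r5c1=5.
Step 24. [r3c1∈{6}] nothing but 6 survives at r3c1. So r3c1=6.

Answer: 1 6 2 5 4 3 / 3 4 5 6 1 2 / 6 1 4 3 2 5 / 2 5 3 4 6 1 / 5 2 6 1 3 4 / 4 3 1 2 5 6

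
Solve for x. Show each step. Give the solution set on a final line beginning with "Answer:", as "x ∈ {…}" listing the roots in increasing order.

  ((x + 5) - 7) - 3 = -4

Step 1. [((x + 5) - 7) - 3 = -4] peel the -3: add 3 from each side ⇒ sub: (x + 5) - 7 = -1.
Step 2. [(x + 5) - 7 = -1] the outer -7 inverts by adding 7. So sub: x + 5 = 6.
Step 3. [x + 5 = 6] the outer +5 inverts by subtracting 5. So sub: x = 1.

Answer: x ∈ {1}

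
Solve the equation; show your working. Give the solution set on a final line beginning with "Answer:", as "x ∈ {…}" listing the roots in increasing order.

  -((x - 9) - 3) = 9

Step 1. [-((x - 9) - 3) = 9] leading − — multiply by −1, so neg: (x - 9) - 3 = -9.
Step 2. [(x - 9) - 3 = -9] the outer -3 inverts by adding 3. So sub: x - 9 = -6.
Step 3. [x - 9 = -6] add 9: x sits inside (… - 9) ⇒ sub: x = 3.

Answer: x ∈ {3}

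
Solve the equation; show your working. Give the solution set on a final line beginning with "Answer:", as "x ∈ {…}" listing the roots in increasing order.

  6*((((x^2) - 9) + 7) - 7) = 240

Step 1. [6*((((x^2) - 9) + 7) - 7) = 240] 6 out front; divide by 6 ⇒ div: (((x^2) - 9) + 7) - 7 = 40.
Step 2. [(((x^2) - 9) + 7) - 7 = 40] peel the -7: add 7 from each side. So sub: ((x^2) - 9) + 7 = 47.
Step 3. [((x^2) - 9) + 7 = 47] the outer +7 inverts by subtracting 7, so sub: (x^2) - 9 = 40.
Step 4. [(x^2) - 9 = 40] the outer -9 inverts by adding 9, so sub: x^2 = 49.
Step 5. [x^2 = 49] LHS squared, RHS 49 ≥ 0: apply √ (±), so sqrt: x = 7 or -7.

Answer: x ∈ {-7, 7}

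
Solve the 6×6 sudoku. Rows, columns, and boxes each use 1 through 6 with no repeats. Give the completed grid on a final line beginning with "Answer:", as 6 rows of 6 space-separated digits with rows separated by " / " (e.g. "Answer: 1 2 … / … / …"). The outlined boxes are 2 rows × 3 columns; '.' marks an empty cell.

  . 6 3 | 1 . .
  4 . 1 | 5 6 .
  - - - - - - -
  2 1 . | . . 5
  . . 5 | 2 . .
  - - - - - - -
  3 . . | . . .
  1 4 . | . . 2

Step 1. [r3c3∈{4,6}] r3c3 is the only open cell in col 3 admitting 4, so r3c3=4.
Step 2. [r3c5∈{3}] r3c5 has the single candidate 3, so r3c5=3.
Step 3. [r5c4∈{4,6}] col 4 places 4 nowhere but r5c4 ⇒ r5c4=4.
Step 4. [r1c6∈{4}] r1c6 is down to just 4. So r1c6=4.
Step 5. [r5c2∈{2,5}] 5 has one home in col 2: r5c2. So r5c2=5.
Step 6. [r3c4∈{6}] nothing but 6 survives at r3c4, so r3c4=6.
Step 7. [r4c6∈{1}] r4c6's peers cover all but 1 ⇒ r4c6=1.
Step 8. [r6c3∈{6}] r6c3 has the single candidate 6. So r6c3=6.
Step 9. [r1c1∈{5}] only 5 remains possible at r1c1. So r1c1=5.
Step 10. [r6c5∈{5}] r6c5 has the single candidate 5 ⇒ r6c5=5.
Step 11. [r4c2∈{3}] r4c2's peers cover all but 3, so r4c2=3.
Step 12. [r5c3∈{2}] r5c3 has the single candidate 2 ⇒ r5c3=2.
Step 13. [r1c5∈{2}] r1c5's peers cover all but 2, so r1c5=2.
Step 14. [r2c2∈{2}] r2c2 is down to just 2 ⇒ r2c2=2.
Step 15. [r2c6∈{3}] r2c6's peers cover all but 3 ⇒ r2c6=3.
Step 16. [r5c6∈{6}] only 6 remains possible at r5c6, so r5c6=6.
Step 17. [r5c5∈{1}] r5c5 has the single candidate 1. So r5c5=1.
Step 18. [r4c1∈{6}] r4c1 has the single candidate 6, so r4c1=6.
Step 19. [r6c4∈{3}] only 3 remains possible at r6c4, so r6c4=3.
Step 20. [r4c5∈{4}] nothing but 4 survives at r4c5. So r4c5=4.

Answer: 5 6 3 1 2 4 / 4 2 1 5 6 3 / 2 1 4 6 3 5 / 6 3 5 2 4 1 / 3 5 2 4 1 6 / 1 4 6 3 5 2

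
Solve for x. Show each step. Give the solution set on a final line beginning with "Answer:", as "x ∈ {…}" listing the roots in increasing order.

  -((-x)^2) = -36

Step 1. [-((-x)^2) = -36] LHS negated; negate both sides, so neg: (-x)^2 = 36.
Step 2. [(-x)^2 = 36] LHS squared, RHS 36 ≥ 0: apply √ (±). So sqrt: -x = 6 or -6.
Step 3. [-x = 6 or -6] LHS negated; negate both sides, so neg: x = -6 or 6.

Answer: x ∈ {-6, 6}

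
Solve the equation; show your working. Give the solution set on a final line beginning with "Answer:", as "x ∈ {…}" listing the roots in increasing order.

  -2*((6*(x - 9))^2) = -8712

Step 1. [-2*((6*(x - 9))^2) = -8712] divide by the outer -2. So div: (6*(x - 9))^2 = 4356.
Step 2. [(6*(x - 9))^2 = 4356] LHS squared, RHS 4356 ≥ 0: apply √ (±) ⇒ sqrt: 6*(x - 9) = 66 or -66.
Step 3. [6*(x - 9) = 66 or -66] 6 out front; divide by 6. So div: x - 9 = 11 or -11.
Step 4. [x - 9 = 11 or -11] 9 comes off first (add 9). So sub: x = 20 or -2.

Answer: x ∈ {-2, 20}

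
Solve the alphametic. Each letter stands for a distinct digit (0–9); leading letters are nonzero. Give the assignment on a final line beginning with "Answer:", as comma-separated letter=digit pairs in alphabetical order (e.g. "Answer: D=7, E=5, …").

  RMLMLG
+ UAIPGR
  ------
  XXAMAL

Step 1. [col 1: G + R ≡ L (mod 10)] several values work for L in column 1 (G + R ≡ L (mod 10), carry-in 0); try L=1 ⇒ L=1.
Step 2. [col 1: G + R ≡ L (mod 10)] G=4 is one option consistent with column 1 (G + R ≡ L (mod 10), carry-in 0) — take it, so G=4.
Step 3. [col 1: G + R ≡ L (mod 10)] in column 1 we have G+R≡L with carry-in 0; given G=4, L=1 and digits 1,4 already taken and all letters distinct, that pins R to 7. So R=7.
Step 4. [col 2: L + G ≡ A (mod 10)] column 2 reads L+G+carry(1)=A with L=1, G=4; with digits 1,4,7 already taken and all letters distinct, the only value for A is 6. So A=6.
Step 5. [col 3: M + P ≡ M (mod 10)] in column 3 we have M+P≡M with carry-in 0; given nothing yet and digits 1,4,6,7 already taken and all letters distinct, that pins P to 0, so P=0.
Step 6. [col 3: M + P ≡ M (mod 10)] M=3 is one option consistent with column 3 (M + P ≡ M (mod 10), carry-in 0) — take it. So M=3.
Step 7. [col 4: L + I ≡ A (mod 10)] from column 4 (L=1, A=6, carry-in 0, digits 0,1,3,4,6,7 already taken and all letters distinct): I must equal 5 ⇒ I=5.
Step 8. [col 5: M + A ≡ X (mod 10)] column 5: given M=3, A=6, carry-in 0, and digits 0,1,3,4,5,6,7 already taken and all letters distinct, M+A≡X (mod 10) forces X=9. So X=9.
Step 9. [col 6: R + U ≡ X (mod 10)] column 6 reads R+U+carry(0)=X with R=7, X=9; with digits 0,1,3,4,5,6,7,9 already taken and all letters distinct, the only value for U is 2 ⇒ U=2.

Answer: A=6, G=4, I=5, L=1, M=3, P=0, R=7, U=2, X=9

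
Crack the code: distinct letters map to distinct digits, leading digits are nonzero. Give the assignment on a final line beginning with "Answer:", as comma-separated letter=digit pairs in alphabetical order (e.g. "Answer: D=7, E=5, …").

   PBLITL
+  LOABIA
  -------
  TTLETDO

Step 1. [col 1: L + A ≡ O (mod 10)] no forcing yet in column 1 (carry-in 0); O=3 is free and consistent — try it ⇒ O=3.
Step 2. [col 1: L + A ≡ O (mod 10)] L=6 is one option consistent with column 1 (L + A ≡ O (mod 10), carry-in 0) — take it ⇒ L=6.
Step 3. [T] adding two 6-digit numbers gives at most 6+1 digits, and here it does — T is that final carry and must be 1, so T=1.
Step 4. [col 1: L + A ≡ O (mod 10)] in column 1 we have L+A≡O with carry-in 0; given L=6, O=3 and digits 1,3,6 already taken and all letters distinct, that pins A to 7. So A=7.
Step 5. [col 2: T + I ≡ D (mod 10)] several values work for D in column 2 (T + I ≡ D (mod 10), carry-in 1); try D=0. So D=0.
Step 6. [col 2: T + I ≡ D (mod 10)] from column 2 (T=1, D=0, carry-in 1, digits 0,1,3,6,7 already taken and all letters distinct): I must equal 8, so I=8.
Step 7. [col 3: I + B ≡ T (mod 10)] from column 3 (I=8, T=1, carry-in 1, digits 0,1,3,6,7,8 already taken and all letters distinct): B must equal 2, so B=2.
Step 8. [col 4: L + A ≡ E (mod 10)] from column 4 (L=6, A=7, carry-in 1, digits 0,1,2,3,6,7,8 already taken and all letters distinct): E must equal 4 ⇒ E=4.
Step 9. [col 6: P + L ≡ T (mod 10)] from column 6 (L=6, T=1, carry-in 0, digits 0,1,2,3,4,6,7,8 already taken and all letters distinct): P must equal 5, so P=5.

Answer: A=7, B=2, D=0, E=4, I=8, L=6, O=3, P=5, T=1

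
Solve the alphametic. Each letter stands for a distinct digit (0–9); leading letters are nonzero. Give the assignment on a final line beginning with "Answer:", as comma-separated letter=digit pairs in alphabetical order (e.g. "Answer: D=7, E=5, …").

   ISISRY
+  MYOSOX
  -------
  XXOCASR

Step 1. [col 1: Y + X ≡ R (mod 10)] no forcing yet in column 1 (carry-in 0); R=5 is free and consistent — try it. So R=5.
Step 2. [col 1: Y + X ≡ R (mod 10)] Y=4 is one option consistent with column 1 (Y + X ≡ R (mod 10), carry-in 0) — take it. So Y=4.
Step 3. [col 1: Y + X ≡ R (mod 10)] in column 1 we have Y+X≡R with carry-in 0; given Y=4, R=5 and digits 4,5 already taken and all letters distinct, that pins X to 1, so X=1.
Step 4. [col 2: R + O ≡ S (mod 10)] no forcing yet in column 2 (carry-in 0); S=3 is free and consistent — try it. So S=3.
Step 5. [col 2: R + O ≡ S (mod 10)] from column 2 (R=5, S=3, carry-in 0, digits 1,3,4,5 already taken and all letters distinct): O must equal 8 ⇒ O=8.
Step 6. [col 3: S + S ≡ A (mod 10)] column 3 reads S+S+carry(1)=A with S=3; with digits 1,3,4,5,8 already taken and all letters distinct, the only value for A is 7. So A=7.
Step 7. [col 4: I + O ≡ C (mod 10)] column 4 reads I+O+carry(0)=C with O=8; with digits 1,3,4,5,7,8 already taken and all letters distinct, the only value for C is 0. So C=0.
Step 8. [col 4: I + O ≡ C (mod 10)] in column 4 we have I+O≡C with carry-in 0; given O=8, C=0 and digits 0,1,3,4,5,7,8 already taken and all letters distinct, that pins I to 2. So I=2.
Step 9. [col 6: I + M ≡ X (mod 10)] from column 6 (I=2, X=1, carry-in 0, digits 0,1,2,3,4,5,7,8 already taken and all letters distinct): M must equal 9 ⇒ M=9.

Answer: A=7, C=0, I=2, M=9, O=8, R=5, S=3, X=1, Y=4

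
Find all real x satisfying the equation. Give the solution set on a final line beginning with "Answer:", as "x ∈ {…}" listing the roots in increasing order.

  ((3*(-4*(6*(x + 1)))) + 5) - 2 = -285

Step 1. [((3*(-4*(6*(x + 1)))) + 5) - 2 = -285] the outer -2 inverts by adding 2, so sub: (3*(-4*(6*(x + 1)))) + 5 = -283.
Step 2. [(3*(-4*(6*(x + 1)))) + 5 = -283] +5 is outermost — subtract 5 both sides ⇒ sub: 3*(-4*(6*(x + 1))) = -288.
Step 3. [3*(-4*(6*(x + 1))) = -288] LHS = 3·(…); ÷3 both sides ⇒ div: -4*(6*(x + 1)) = -96.
Step 4. [-4*(6*(x + 1)) = -96] -4 out front; divide by -4 ⇒ div: 6*(x + 1) = 24.
Step 5. [6*(x + 1) = 24] leading coefficient 6: divide by 6, so div: x + 1 = 4.
Step 6. [x + 1 = 4] subtract 1: x sits inside (… + 1). So sub: x = 3.

Answer: x ∈ {3}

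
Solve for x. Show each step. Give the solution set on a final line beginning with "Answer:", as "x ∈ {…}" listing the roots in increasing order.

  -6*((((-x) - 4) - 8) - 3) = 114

Step 1. [-6*((((-x) - 4) - 8) - 3) = 114] -6·(inner) — divide through by -6 ⇒ div: (((-x) - 4) - 8) - 3 = -19.
Step 2. [(((-x) - 4) - 8) - 3 = -19] peel the -3: add 3 from each side, so sub: ((-x) - 4) - 8 = -16.
Step 3. [((-x) - 4) - 8 = -16] -8 is outermost — add 8 both sides, so sub: (-x) - 4 = -8.
Step 4. [(-x) - 4 = -8] add 4: x sits inside (… - 4), so sub: -x = -4.
Step 5. [-x = -4] flip signs both sides ⇒ neg: x = 4.

Answer: x ∈ {4}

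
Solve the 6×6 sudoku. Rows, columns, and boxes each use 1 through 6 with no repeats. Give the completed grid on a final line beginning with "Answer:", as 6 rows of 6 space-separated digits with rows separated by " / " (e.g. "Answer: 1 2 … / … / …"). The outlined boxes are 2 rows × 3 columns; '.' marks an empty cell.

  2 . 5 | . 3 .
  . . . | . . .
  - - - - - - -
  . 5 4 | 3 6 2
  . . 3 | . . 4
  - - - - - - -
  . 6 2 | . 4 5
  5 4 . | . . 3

Step 1. [r5c4∈{1}] r5c4 has the single candidate 1. So r5c4=1.
Step 2. [r1c2∈{1}] r1c2 has the single candidate 1, so r1c2=1.
Step 3. [r6c4∈{2,6}] row 6 places 6 nowhere but r6c4, so r6c4=6.
Step 4. [r2c1∈{3,4,6}] r2c1 is the only open cell in col 1 admitting 4 ⇒ r2c1=4.
Step 5. [r4c5∈{1,5}] r4c5 is the only open cell in box 4 admitting 1 ⇒ r4c5=1.
Step 6. [r2c5∈{2,5}] col 5 places 5 nowhere but r2c5 ⇒ r2c5=5.
Step 7. [r1c6∈{6}] only 6 remains possible at r1c6 ⇒ r1c6=6.
Step 8. [r2c3∈{6}] nothing but 6 survives at r2c3, so r2c3=6.
Step 9. [r1c4∈{4}] r1c4 is down to just 4, so r1c4=4.
Step 10. [r4c2∈{2}] r4c2 has the single candidate 2, so r4c2=2.
Step 11. [r2c2∈{3}] r2c2 is down to just 3, so r2c2=3.
Step 12. [r4c1∈{6}] nothing but 6 survives at r4c1, so r4c1=6.
Step 13. [r4c4∈{5}] only 5 remains possible at r4c4 ⇒ r4c4=5.
Step 14. [r6c5∈{2}] only 2 remains possible at r6c5, so r6c5=2.
Step 15. [r5c1∈{3}] nothing but 3 survives at r5c1, so r5c1=3.
Step 16. [r2c6∈{1}] r2c6 is down to just 1, so r2c6=1.
Step 17. [r6c3∈{1}] r6c3 is down to just 1, so r6c3=1.
Step 18. [r2c4∈{2}] r2c4 has the single candidate 2, so r2c4=2.
Step 19. [r3c1∈{1}] r3c1 has the single candidate 1 ⇒ r3c1=1.

Answer: 2 1 5 4 3 6 / 4 3 6 2 5 1 / 1 5 4 3 6 2 / 6 2 3 5 1 4 / 3 6 2 1 4 5 / 5 4 1 6 2 3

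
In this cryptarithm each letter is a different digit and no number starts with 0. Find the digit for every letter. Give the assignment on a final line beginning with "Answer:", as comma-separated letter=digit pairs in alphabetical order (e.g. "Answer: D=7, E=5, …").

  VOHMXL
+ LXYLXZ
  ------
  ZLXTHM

Step 1. [col 1: L + Z ≡ M (mod 10)] Z=6 is one option consistent with column 1 (L + Z ≡ M (mod 10), carry-in 0) — take it ⇒ Z=6.
Step 2. [col 1: L + Z ≡ M (mod 10)] several values work for M in column 1 (L + Z ≡ M (mod 10), carry-in 0); try M=8, so M=8.
Step 3. [col 1: L + Z ≡ M (mod 10)] from column 1 (Z=6, M=8, carry-in 0, digits 6,8 already taken and all letters distinct): L must equal 2 ⇒ L=2.
Step 4. [col 2: X + X ≡ H (mod 10)] column 2 (X + X ≡ H (mod 10), carry-in 0) doesn't pin H yet; pick H=0 and continue. So H=0.
Step 5. [col 2: X + X ≡ H (mod 10)] from column 2 (H=0, carry-in 0, digits 0,2,6,8 already taken and all letters distinct): X must equal 5, so X=5.
Step 6. [col 3: M + L ≡ T (mod 10)] column 3 reads M+L+carry(1)=T with M=8, L=2; with digits 0,2,5,6,8 already taken and all letters distinct, the only value for T is 1. So T=1.
Step 7. [col 4: H + Y ≡ X (mod 10)] column 4 reads H+Y+carry(1)=X with H=0, X=5; with digits 0,1,2,5,6,8 already taken and all letters distinct, the only value for Y is 4. So Y=4.
Step 8. [col 5: O + X ≡ L (mod 10)] column 5 reads O+X+carry(0)=L with X=5, L=2; with digits 0,1,2,4,5,6,8 already taken and all letters distinct, the only value for O is 7 ⇒ O=7.
Step 9. [col 6: V + L ≡ Z (mod 10)] in column 6 we have V+L≡Z with carry-in 1; given L=2, Z=6 and digits 0,1,2,4,5,6,7,8 already taken and all letters distinct, that pins V to 3, so V=3.

Answer: H=0, L=2, M=8, O=7, T=1, V=3, X=5, Y=4, Z=6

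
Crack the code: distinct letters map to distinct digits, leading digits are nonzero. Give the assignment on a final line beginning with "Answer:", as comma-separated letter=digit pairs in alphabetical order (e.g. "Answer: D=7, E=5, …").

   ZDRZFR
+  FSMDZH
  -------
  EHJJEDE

Step 1. [col 1: R + H ≡ E (mod 10)] several values work for R in column 1 (R + H ≡ E (mod 10), carry-in 0); try R=8. So R=8.
Step 2. [col 1: R + H ≡ E (mod 10)] column 1 (R + H ≡ E (mod 10), carry-in 0) doesn't pin H yet; pick H=3 and continue, so H=3.
Step 3. [col 1: R + H ≡ E (mod 10)] column 1: given R=8, H=3, carry-in 0, and digits 3,8 already taken and all letters distinct, R+H≡E (mod 10) forces E=1, so E=1.
Step 4. [col 2: F + Z ≡ D (mod 10)] column 2 (F + Z ≡ D (mod 10), carry-in 1) doesn't pin Z yet; pick Z=6 and continue, so Z=6.
Step 5. [col 2: F + Z ≡ D (mod 10)] no forcing yet in column 2 (carry-in 1); F=7 is free and consistent — try it, so F=7.
Step 6. [col 2: F + Z ≡ D (mod 10)] from column 2 (F=7, Z=6, carry-in 1, digits 1,3,6,7,8 already taken and all letters distinct): D must equal 4 ⇒ D=4.
Step 7. [col 4: R + M ≡ J (mod 10)] in column 4 we have R+M≡J with carry-in 1; given R=8 and digits 1,3,4,6,7,8 already taken and all letters distinct, that pins M to 0 ⇒ M=0.
Step 8. [col 4: R + M ≡ J (mod 10)] column 4 reads R+M+carry(1)=J with R=8, M=0; with digits 0,1,3,4,6,7,8 already taken and all letters distinct, the only value for J is 9. So J=9.
Step 9. [col 5: D + S ≡ J (mod 10)] from column 5 (D=4, J=9, carry-in 0, digits 0,1,3,4,6,7,8,9 already taken and all letters distinct): S must equal 5. So S=5.

Answer: D=4, E=1, F=7, H=3, J=9, M=0, R=8, S=5, Z=6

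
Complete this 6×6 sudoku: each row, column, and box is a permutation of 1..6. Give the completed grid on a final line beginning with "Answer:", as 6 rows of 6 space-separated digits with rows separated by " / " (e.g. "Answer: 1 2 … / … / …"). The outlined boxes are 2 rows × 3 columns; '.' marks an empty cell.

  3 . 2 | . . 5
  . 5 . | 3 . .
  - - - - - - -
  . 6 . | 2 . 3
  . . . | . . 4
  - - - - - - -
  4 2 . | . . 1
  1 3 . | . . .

Step 1. [r4c2∈{1}] only 1 remains possible at r4c2 ⇒ r4c2=1.
Step 2. [r3c1∈{5}] nothing but 5 survives at r3c1, so r3c1=5.
Step 3. [r1c4∈{1,4,6}] in col 4, 1 fits only at r1c4. So r1c4=1.
Step 4. [r1c5∈{4,6}] r1c5 is the only open cell in row 1 admitting 6 ⇒ r1c5=6.
Step 5. [r6c6∈{2,6}] col 6 places 6 nowhere but r6c6. So r6c6=6.
Step 6. [r5c4∈{5}] r5c4's peers cover all but 5 ⇒ r5c4=5.
Step 7. [r2c5∈{2,4}] box 2 places 4 nowhere but r2c5 ⇒ r2c5=4.
Step 8. [r5c3∈{6}] r5c3 has the single candidate 6, so r5c3=6.
Step 9. [r5c5∈{3}] only 3 remains possible at r5c5 ⇒ r5c5=3.
Step 10. [r6c5∈{2}] r6c5 has the single candidate 2 ⇒ r6c5=2.
Step 11. [r1c2∈{4}] r1c2 has the single candidate 4 ⇒ r1c2=4.
Step 12. [r4c4∈{6}] r4c4 is down to just 6. So r4c4=6.
Step 13. [r2c1∈{6}] r2c1's peers cover all but 6. So r2c1=6.
Step 14. [r4c3∈{3}] only 3 remains possible at r4c3. So r4c3=3.
Step 15. [r6c3∈{5}] r6c3 is down to just 5, so r6c3=5.
Step 16. [r2c3∈{1}] r2c3's peers cover all but 1. So r2c3=1.
Step 17. [r2c6∈{2}] only 2 remains possible at r2c6 ⇒ r2c6=2.
Step 18. [r4c5∈{5}] r4c5 has the single candidate 5, so r4c5=5.
Step 19. [r4c1∈{2}] r4c1's peers cover all but 2, so r4c1=2.
Step 20. [r3c3∈{4}] r3c3 has the single candidate 4. So r3c3=4.
Step 21. [r3c5∈{1}] nothing but 1 survives at r3c5, so r3c5=1.
Step 22. [r6c4∈{4}] r6c4's peers cover all but 4, so r6c4=4.

Answer: 3 4 2 1 6 5 / 6 5 1 3 4 2 / 5 6 4 2 1 3 / 2 1 3 6 5 4 / 4 2 6 5 3 1 / 1 3 5 4 2 6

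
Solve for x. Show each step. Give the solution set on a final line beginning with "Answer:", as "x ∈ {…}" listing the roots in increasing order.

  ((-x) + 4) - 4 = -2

Step 1. [((-x) + 4) - 4 = -2] -4 is outermost — add 4 both sides. So sub: (-x) + 4 = 2.
Step 2. [(-x) + 4 = 2] the outer +4 inverts by subtracting 4 ⇒ sub: -x = -2.
Step 3. [-x = -2] flip signs both sides, so neg: x = 2.

Answer: x ∈ {2}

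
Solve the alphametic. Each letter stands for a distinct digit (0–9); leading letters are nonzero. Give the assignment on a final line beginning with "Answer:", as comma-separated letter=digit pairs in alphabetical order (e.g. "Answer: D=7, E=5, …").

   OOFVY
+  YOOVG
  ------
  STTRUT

Step 1. [S] S is the leading digit of a 6-digit sum of two 5-digit numbers; the final carry is exactly 1 ⇒ S=1.
Step 2. [col 1: Y + G ≡ T (mod 10)] column 1 (Y + G ≡ T (mod 10), carry-in 0) doesn't pin T yet; pick T=0 and continue. So T=0.
Step 3. [col 1: Y + G ≡ T (mod 10)] G=6 is one option consistent with column 1 (Y + G ≡ T (mod 10), carry-in 0) — take it. So G=6.
Step 4. [col 1: Y + G ≡ T (mod 10)] in column 1 we have Y+G≡T with carry-in 0; given G=6, T=0 and digits 0,1,6 already taken and all letters distinct, that pins Y to 4 ⇒ Y=4.
Step 5. [col 2: V + V ≡ U (mod 10)] U=7 is one option consistent with column 2 (V + V ≡ U (mod 10), carry-in 1) — take it. So U=7.
Step 6. [col 2: V + V ≡ U (mod 10)] V=8 is one option consistent with column 2 (V + V ≡ U (mod 10), carry-in 1) — take it. So V=8.
Step 7. [col 3: F + O ≡ R (mod 10)] column 3 reads F+O+carry(1)=R with nothing yet; with digits 0,1,4,6,7,8 already taken and all letters distinct, the only value for R is 9. So R=9.
Step 8. [col 3: F + O ≡ R (mod 10)] several values work for F in column 3 (F + O ≡ R (mod 10), carry-in 1); try F=3. So F=3.
Step 9. [col 3: F + O ≡ R (mod 10)] column 3: given F=3, R=9, carry-in 1, and digits 0,1,3,4,6,7,8,9 already taken and all letters distinct, F+O≡R (mod 10) forces O=5. So O=5.

Answer: F=3, G=6, O=5, R=9, S=1, T=0, U=7, V=8, Y=4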